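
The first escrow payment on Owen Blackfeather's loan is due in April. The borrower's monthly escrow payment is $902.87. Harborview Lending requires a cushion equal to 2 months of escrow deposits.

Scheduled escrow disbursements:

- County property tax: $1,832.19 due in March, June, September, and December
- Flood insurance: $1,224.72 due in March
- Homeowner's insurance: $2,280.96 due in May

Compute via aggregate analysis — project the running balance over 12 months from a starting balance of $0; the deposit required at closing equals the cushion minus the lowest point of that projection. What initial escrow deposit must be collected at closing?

Cushion = 2 × $902.87 = $1,805.74
Trial balance (start $0, +$902.87 each month, − disbursements):
  Apr: +$902.87 → $902.87
  May: +$902.87 − $2,280.96 → -$475.22
  Jun: +$902.87 − $1,832.19 → -$1,404.54
  Jul: +$902.87 → -$501.67
  Aug: +$902.87 → $401.20
  Sep: +$902.87 − $1,832.19 → -$528.12
  Oct: +$902.87 → $374.75
  Nov: +$902.87 → $1,277.62
  Dec: +$902.87 − $1,832.19 → $348.30
  Jan: +$902.87 → $1,251.17
  Feb: +$902.87 → $2,154.04
  Mar: +$902.87 − $3,056.91 → $0.00
Lowest trial balance = -$1,404.54 (Jun)
Initial deposit = cushion − low point = $1,805.74 − (-$1,404.54) = $3,210.28

$3,210.28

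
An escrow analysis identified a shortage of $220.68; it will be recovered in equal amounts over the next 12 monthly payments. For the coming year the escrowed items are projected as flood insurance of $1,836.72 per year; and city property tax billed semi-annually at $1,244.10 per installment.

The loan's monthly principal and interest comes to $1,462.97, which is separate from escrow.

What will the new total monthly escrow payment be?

$378.80

Flood insurance = $1,836.72 per year
City property tax = $1,244.10 × 2 = $2,488.20 per year
Combined annual = $1,836.72 + $2,488.20 = $4,324.92
Per month = $4,324.92 / 12 = $360.41
Shortage per month = $220.68 ÷ 12 = $18.39
Adjusted monthly = $360.41 + $18.39 = $378.80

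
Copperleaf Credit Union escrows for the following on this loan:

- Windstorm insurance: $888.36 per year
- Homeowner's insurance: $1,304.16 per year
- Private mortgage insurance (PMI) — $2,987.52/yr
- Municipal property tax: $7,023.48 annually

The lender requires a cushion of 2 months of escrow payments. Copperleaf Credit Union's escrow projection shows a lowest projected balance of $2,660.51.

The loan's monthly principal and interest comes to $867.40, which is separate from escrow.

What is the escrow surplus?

$626.59

Windstorm insurance — $888.36
Homeowner's insurance — $1,304.16
Private mortgage insurance (PMI) — $2,987.52
Municipal property tax — $7,023.48
Yearly total = $12,203.52
Base monthly escrow = $12,203.52 ÷ 12 = $1,016.96
Required cushion = 2 × $1,016.96 = $2,033.92
Excess over cushion: $2,660.51 − $2,033.92 = $626.59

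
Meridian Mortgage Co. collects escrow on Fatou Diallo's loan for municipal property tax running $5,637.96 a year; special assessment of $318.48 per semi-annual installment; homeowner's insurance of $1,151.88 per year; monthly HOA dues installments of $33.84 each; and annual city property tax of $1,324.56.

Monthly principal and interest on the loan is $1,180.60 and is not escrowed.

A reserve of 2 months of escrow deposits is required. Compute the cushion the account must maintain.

$1,526.24

Municipal property tax = $5,637.96 per year
Special assessment = $318.48 × 2 = $636.96 per year
Homeowner's insurance = $1,151.88 per year
HOA dues = $33.84 × 12 = $406.08 per year
City property tax = $1,324.56 per year
Annual escrow total = $5,637.96 + $636.96 + $1,151.88 + $406.08 + $1,324.56 = $9,157.44
Monthly escrow = $9,157.44 / 12 = $763.12
Required cushion = 2 × $763.12 = $1,526.24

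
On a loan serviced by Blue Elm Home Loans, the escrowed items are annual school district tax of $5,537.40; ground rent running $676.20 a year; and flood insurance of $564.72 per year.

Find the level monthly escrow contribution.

School district tax: $5,537.40/yr
Ground rent: $676.20/yr
Flood insurance: $564.72/yr
Annual escrow total = $6,778.32
Monthly = $6,778.32 ÷ 12 = $564.86

$564.86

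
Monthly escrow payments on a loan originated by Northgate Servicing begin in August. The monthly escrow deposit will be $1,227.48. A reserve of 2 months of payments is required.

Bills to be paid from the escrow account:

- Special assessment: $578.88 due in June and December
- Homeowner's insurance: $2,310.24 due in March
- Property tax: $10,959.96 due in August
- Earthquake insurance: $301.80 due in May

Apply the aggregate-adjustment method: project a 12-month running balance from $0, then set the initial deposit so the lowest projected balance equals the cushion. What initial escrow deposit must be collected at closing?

Cushion = 2 × $1,227.48 = $2,454.96
Trial balance (start $0, +$1,227.48 each month, − disbursements):
  Aug: +$1,227.48 − $10,959.96 → -$9,732.48
  Sep: +$1,227.48 → -$8,505.00
  Oct: +$1,227.48 → -$7,277.52
  Nov: +$1,227.48 → -$6,050.04
  Dec: +$1,227.48 − $578.88 → -$5,401.44
  Jan: +$1,227.48 → -$4,173.96
  Feb: +$1,227.48 → -$2,946.48
  Mar: +$1,227.48 − $2,310.24 → -$4,029.24
  Apr: +$1,227.48 → -$2,801.76
  May: +$1,227.48 − $301.80 → -$1,876.08
  Jun: +$1,227.48 − $578.88 → -$1,227.48
  Jul: +$1,227.48 → $0.00
Lowest trial balance = -$9,732.48 (Aug)
Initial deposit = cushion − low point = $2,454.96 − (-$9,732.48) = $12,187.44

$12,187.44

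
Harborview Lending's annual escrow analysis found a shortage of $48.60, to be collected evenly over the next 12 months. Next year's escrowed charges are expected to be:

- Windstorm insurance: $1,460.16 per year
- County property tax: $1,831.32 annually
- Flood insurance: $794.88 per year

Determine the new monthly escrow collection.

$344.58

Windstorm insurance: $1,460.16/yr
County property tax: $1,831.32/yr
Flood insurance: $794.88/yr
Total annual escrow = $4,086.36
Base monthly escrow = $4,086.36 / 12 = $340.53
Shortage per month = $48.60 ÷ 12 = $4.05
New monthly escrow = $340.53 + $4.05 = $344.58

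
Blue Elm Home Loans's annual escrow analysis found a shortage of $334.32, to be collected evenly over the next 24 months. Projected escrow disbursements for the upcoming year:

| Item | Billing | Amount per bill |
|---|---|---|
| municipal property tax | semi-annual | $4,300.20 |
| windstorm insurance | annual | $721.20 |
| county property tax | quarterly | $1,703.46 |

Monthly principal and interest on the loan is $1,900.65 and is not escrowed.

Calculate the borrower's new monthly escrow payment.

$1,358.55

Municipal property tax: $4,300.20 × 2 = $8,600.40
Windstorm insurance: $721.20
County property tax: $1,703.46 × 4 = $6,813.84
Combined annual = $8,600.40 + $721.20 + $6,813.84 = $16,135.44
Monthly = $16,135.44 ÷ 12 = $1,344.62
Shortage spread = $334.32 ÷ 24 = $13.93/mo
Adjusted monthly = $1,344.62 + $13.93 = $1,358.55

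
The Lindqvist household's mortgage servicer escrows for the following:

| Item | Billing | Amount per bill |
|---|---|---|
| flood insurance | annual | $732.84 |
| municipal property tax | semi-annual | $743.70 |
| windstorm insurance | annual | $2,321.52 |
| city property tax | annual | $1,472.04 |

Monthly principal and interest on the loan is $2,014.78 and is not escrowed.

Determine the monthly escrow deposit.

Flood insurance = $732.84 annually
Municipal property tax = $743.70 × 2 = $1,487.40 annually
Windstorm insurance = $2,321.52 annually
City property tax = $1,472.04 annually
Total per year = $732.84 + $1,487.40 + $2,321.52 + $1,472.04 = $6,013.80
Monthly escrow = $6,013.80 ÷ 12 = $501.15

$501.15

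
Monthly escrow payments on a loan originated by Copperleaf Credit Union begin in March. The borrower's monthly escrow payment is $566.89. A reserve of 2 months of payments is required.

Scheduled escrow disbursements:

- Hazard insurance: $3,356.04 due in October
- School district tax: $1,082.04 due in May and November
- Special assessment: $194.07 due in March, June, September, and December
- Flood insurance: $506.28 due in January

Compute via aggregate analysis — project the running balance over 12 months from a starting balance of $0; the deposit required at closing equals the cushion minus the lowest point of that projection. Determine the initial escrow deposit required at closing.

$2,134.10

Cushion = 2 × $566.89 = $1,133.78
Trial balance (start $0, +$566.89 each month, − disbursements):
  Mar: +$566.89 − $194.07 → $372.82
  Apr: +$566.89 → $939.71
  May: +$566.89 − $1,082.04 → $424.56
  Jun: +$566.89 − $194.07 → $797.38
  Jul: +$566.89 → $1,364.27
  Aug: +$566.89 → $1,931.16
  Sep: +$566.89 − $194.07 → $2,303.98
  Oct: +$566.89 − $3,356.04 → -$485.17
  Nov: +$566.89 − $1,082.04 → -$1,000.32
  Dec: +$566.89 − $194.07 → -$627.50
  Jan: +$566.89 − $506.28 → -$566.89
  Feb: +$566.89 → $0.00
Lowest trial balance = -$1,000.32 (Nov)
Initial deposit = cushion − low point = $1,133.78 − (-$1,000.32) = $2,134.10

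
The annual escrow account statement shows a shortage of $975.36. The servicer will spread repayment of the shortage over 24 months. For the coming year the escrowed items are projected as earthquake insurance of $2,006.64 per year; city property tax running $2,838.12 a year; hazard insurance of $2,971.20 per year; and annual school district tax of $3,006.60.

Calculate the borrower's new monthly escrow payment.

$942.52

Earthquake insurance: $2,006.64
City property tax: $2,838.12
Hazard insurance: $2,971.20
School district tax: $3,006.60
Total per year = $2,006.64 + $2,838.12 + $2,971.20 + $3,006.60 = $10,822.56
Monthly escrow = $10,822.56 / 12 = $901.88
Shortage spread = $975.36 / 24 = $40.64/mo
New monthly escrow = $901.88 + $40.64 = $942.52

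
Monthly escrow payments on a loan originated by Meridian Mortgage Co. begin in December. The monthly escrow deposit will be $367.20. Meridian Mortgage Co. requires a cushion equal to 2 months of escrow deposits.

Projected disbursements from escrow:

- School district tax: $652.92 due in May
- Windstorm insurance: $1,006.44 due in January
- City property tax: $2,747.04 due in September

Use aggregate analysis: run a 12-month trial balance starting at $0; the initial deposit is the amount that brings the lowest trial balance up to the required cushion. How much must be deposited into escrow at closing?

$1,468.80

Cushion = 2 × $367.20 = $734.40
Trial balance (start $0, +$367.20 each month, − disbursements):
  Dec: +$367.20 → $367.20
  Jan: +$367.20 − $1,006.44 → -$272.04
  Feb: +$367.20 → $95.16
  Mar: +$367.20 → $462.36
  Apr: +$367.20 → $829.56
  May: +$367.20 − $652.92 → $543.84
  Jun: +$367.20 → $911.04
  Jul: +$367.20 → $1,278.24
  Aug: +$367.20 → $1,645.44
  Sep: +$367.20 − $2,747.04 → -$734.40
  Oct: +$367.20 → -$367.20
  Nov: +$367.20 → $0.00
Lowest trial balance = -$734.40 (Sep)
Initial deposit = cushion − low point = $734.40 − (-$734.40) = $1,468.80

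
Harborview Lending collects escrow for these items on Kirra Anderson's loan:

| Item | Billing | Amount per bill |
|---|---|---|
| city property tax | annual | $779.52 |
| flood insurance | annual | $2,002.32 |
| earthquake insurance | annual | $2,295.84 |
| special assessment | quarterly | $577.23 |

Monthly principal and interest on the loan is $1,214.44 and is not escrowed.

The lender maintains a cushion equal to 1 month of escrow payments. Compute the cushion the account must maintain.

City property tax: $779.52
Flood insurance: $2,002.32
Earthquake insurance: $2,295.84
Special assessment: $577.23 × 4 = $2,308.92
Total per year = $7,386.60
Monthly escrow = $7,386.60 / 12 = $615.55
Cushion = 1 × $615.55 = $615.55

$615.55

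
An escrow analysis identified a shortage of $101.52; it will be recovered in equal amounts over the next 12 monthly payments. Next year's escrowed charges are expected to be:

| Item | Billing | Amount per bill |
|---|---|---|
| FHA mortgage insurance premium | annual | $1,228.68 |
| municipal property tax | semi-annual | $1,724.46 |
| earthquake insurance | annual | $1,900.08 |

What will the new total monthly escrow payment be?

FHA mortgage insurance premium = $1,228.68 per year
Municipal property tax = $1,724.46 × 2 = $3,448.92 per year
Earthquake insurance = $1,900.08 per year
Annual escrow total = $6,577.68
Per month = $6,577.68 ÷ 12 = $548.14
Monthly shortage recovery: $101.52 / 12 = $8.46
Adjusted monthly = $548.14 + $8.46 = $556.60

$556.60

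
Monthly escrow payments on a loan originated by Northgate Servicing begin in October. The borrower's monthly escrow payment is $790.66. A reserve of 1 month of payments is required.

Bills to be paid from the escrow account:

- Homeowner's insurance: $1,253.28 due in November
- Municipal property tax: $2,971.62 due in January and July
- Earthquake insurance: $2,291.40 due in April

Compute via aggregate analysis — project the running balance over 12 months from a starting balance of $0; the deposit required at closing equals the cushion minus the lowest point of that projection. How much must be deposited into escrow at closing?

$2,371.98

Cushion = 1 × $790.66 = $790.66
Trial balance (start $0, +$790.66 each month, − disbursements):
  Oct: +$790.66 → $790.66
  Nov: +$790.66 − $1,253.28 → $328.04
  Dec: +$790.66 → $1,118.70
  Jan: +$790.66 − $2,971.62 → -$1,062.26
  Feb: +$790.66 → -$271.60
  Mar: +$790.66 → $519.06
  Apr: +$790.66 − $2,291.40 → -$981.68
  May: +$790.66 → -$191.02
  Jun: +$790.66 → $599.64
  Jul: +$790.66 − $2,971.62 → -$1,581.32
  Aug: +$790.66 → -$790.66
  Sep: +$790.66 → $0.00
Lowest trial balance = -$1,581.32 (Jul)
Initial deposit = cushion − low point = $790.66 − (-$1,581.32) = $2,371.98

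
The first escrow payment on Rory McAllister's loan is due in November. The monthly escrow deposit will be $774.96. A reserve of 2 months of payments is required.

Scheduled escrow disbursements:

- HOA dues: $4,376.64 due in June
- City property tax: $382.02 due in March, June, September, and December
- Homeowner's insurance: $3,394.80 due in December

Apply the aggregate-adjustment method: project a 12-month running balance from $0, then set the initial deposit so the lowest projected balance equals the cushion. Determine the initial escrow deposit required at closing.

Cushion = 2 × $774.96 = $1,549.92
Trial balance (start $0, +$774.96 each month, − disbursements):
  Nov: +$774.96 → $774.96
  Dec: +$774.96 − $3,776.82 → -$2,226.90
  Jan: +$774.96 → -$1,451.94
  Feb: +$774.96 → -$676.98
  Mar: +$774.96 − $382.02 → -$284.04
  Apr: +$774.96 → $490.92
  May: +$774.96 → $1,265.88
  Jun: +$774.96 − $4,758.66 → -$2,717.82
  Jul: +$774.96 → -$1,942.86
  Aug: +$774.96 → -$1,167.90
  Sep: +$774.96 − $382.02 → -$774.96
  Oct: +$774.96 → $0.00
Lowest trial balance = -$2,717.82 (Jun)
Initial deposit = cushion − low point = $1,549.92 − (-$2,717.82) = $4,267.74

$4,267.74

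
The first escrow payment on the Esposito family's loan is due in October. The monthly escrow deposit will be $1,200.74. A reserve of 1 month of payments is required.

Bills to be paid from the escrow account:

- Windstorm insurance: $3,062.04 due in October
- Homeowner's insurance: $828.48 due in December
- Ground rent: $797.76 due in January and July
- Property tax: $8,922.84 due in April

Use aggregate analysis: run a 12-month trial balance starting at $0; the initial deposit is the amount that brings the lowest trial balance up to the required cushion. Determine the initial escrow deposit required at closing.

Cushion = 1 × $1,200.74 = $1,200.74
Trial balance (start $0, +$1,200.74 each month, − disbursements):
  Oct: +$1,200.74 − $3,062.04 → -$1,861.30
  Nov: +$1,200.74 → -$660.56
  Dec: +$1,200.74 − $828.48 → -$288.30
  Jan: +$1,200.74 − $797.76 → $114.68
  Feb: +$1,200.74 → $1,315.42
  Mar: +$1,200.74 → $2,516.16
  Apr: +$1,200.74 − $8,922.84 → -$5,205.94
  May: +$1,200.74 → -$4,005.20
  Jun: +$1,200.74 → -$2,804.46
  Jul: +$1,200.74 − $797.76 → -$2,401.48
  Aug: +$1,200.74 → -$1,200.74
  Sep: +$1,200.74 → $0.00
Lowest trial balance = -$5,205.94 (Apr)
Initial deposit = cushion − low point = $1,200.74 − (-$5,205.94) = $6,406.68

$6,406.68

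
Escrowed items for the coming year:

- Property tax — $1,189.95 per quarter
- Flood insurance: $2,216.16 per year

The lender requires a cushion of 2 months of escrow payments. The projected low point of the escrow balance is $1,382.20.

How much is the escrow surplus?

$219.54

Property tax = $1,189.95 × 4 = $4,759.80
Flood insurance = $2,216.16
Annual escrow total = $6,975.96
Base monthly escrow = $6,975.96 / 12 = $581.33
Required cushion = 2 × $581.33 = $1,162.66
Surplus = $1,382.20 − $1,162.66 = $219.54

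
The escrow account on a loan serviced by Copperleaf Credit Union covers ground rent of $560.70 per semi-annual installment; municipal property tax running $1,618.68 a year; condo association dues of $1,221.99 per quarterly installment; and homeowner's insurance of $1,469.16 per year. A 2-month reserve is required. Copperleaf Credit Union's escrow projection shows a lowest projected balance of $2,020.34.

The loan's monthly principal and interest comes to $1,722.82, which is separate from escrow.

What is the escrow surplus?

Ground rent: $560.70 × 2 = $1,121.40/yr
Municipal property tax: $1,618.68/yr
Condo association dues: $1,221.99 × 4 = $4,887.96/yr
Homeowner's insurance: $1,469.16/yr
Combined annual = $9,097.20
Monthly escrow = $9,097.20 / 12 = $758.10
Cushion = 2 × $758.10 = $1,516.20
Surplus = $2,020.34 − $1,516.20 = $504.14

$504.14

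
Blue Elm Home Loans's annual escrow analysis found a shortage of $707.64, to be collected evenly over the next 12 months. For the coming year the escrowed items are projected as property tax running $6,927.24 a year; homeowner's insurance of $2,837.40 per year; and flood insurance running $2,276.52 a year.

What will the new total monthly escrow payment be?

Property tax = $6,927.24 annually
Homeowner's insurance = $2,837.40 annually
Flood insurance = $2,276.52 annually
Yearly total = $12,041.16
Monthly = $12,041.16 / 12 = $1,003.43
Shortage per month = $707.64 ÷ 12 = $58.97
Adjusted monthly = $1,003.43 + $58.97 = $1,062.40

$1,062.40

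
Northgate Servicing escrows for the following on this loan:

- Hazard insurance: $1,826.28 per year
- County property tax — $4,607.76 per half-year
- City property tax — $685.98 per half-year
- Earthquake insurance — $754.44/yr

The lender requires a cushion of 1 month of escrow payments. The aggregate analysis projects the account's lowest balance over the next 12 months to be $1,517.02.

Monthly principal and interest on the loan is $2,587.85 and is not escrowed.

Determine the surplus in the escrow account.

Hazard insurance = $1,826.28
County property tax = $4,607.76 × 2 = $9,215.52
City property tax = $685.98 × 2 = $1,371.96
Earthquake insurance = $754.44
Annual escrow total = $13,168.20
Monthly = $13,168.20 ÷ 12 = $1,097.35
Required cushion = 1 × $1,097.35 = $1,097.35
Excess over cushion: $1,517.02 − $1,097.35 = $419.67

$419.67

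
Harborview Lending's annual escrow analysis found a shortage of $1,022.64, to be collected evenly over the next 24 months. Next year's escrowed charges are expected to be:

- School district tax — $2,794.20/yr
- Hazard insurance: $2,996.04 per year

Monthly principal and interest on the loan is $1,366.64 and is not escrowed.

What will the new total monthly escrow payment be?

School district tax = $2,794.20
Hazard insurance = $2,996.04
Total annual escrow = $2,794.20 + $2,996.04 = $5,790.24
Base monthly escrow = $5,790.24 ÷ 12 = $482.52
Shortage per month = $1,022.64 ÷ 24 = $42.61
Adjusted monthly = $482.52 + $42.61 = $525.13

$525.13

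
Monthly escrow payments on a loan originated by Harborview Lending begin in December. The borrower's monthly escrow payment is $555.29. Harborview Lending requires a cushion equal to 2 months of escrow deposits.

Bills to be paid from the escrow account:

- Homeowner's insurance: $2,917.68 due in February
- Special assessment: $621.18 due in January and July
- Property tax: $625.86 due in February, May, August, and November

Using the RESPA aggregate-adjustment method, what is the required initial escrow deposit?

Cushion = 2 × $555.29 = $1,110.58
Trial balance (start $0, +$555.29 each month, − disbursements):
  Dec: +$555.29 → $555.29
  Jan: +$555.29 − $621.18 → $489.40
  Feb: +$555.29 − $3,543.54 → -$2,498.85
  Mar: +$555.29 → -$1,943.56
  Apr: +$555.29 → -$1,388.27
  May: +$555.29 − $625.86 → -$1,458.84
  Jun: +$555.29 → -$903.55
  Jul: +$555.29 − $621.18 → -$969.44
  Aug: +$555.29 − $625.86 → -$1,040.01
  Sep: +$555.29 → -$484.72
  Oct: +$555.29 → $70.57
  Nov: +$555.29 − $625.86 → $0.00
Lowest trial balance = -$2,498.85 (Feb)
Initial deposit = cushion − low point = $1,110.58 − (-$2,498.85) = $3,609.43

$3,609.43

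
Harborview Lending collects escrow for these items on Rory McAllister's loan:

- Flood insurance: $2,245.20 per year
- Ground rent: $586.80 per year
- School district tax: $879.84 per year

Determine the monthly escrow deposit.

Flood insurance: $2,245.20 per year
Ground rent: $586.80 per year
School district tax: $879.84 per year
Yearly total = $3,711.84
Base monthly escrow = $3,711.84 ÷ 12 = $309.32

$309.32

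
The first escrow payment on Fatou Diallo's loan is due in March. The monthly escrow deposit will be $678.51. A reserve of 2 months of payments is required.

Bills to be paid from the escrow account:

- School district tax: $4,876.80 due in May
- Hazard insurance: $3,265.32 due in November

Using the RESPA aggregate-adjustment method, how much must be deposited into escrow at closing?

$4,198.29

Cushion = 2 × $678.51 = $1,357.02
Trial balance (start $0, +$678.51 each month, − disbursements):
  Mar: +$678.51 → $678.51
  Apr: +$678.51 → $1,357.02
  May: +$678.51 − $4,876.80 → -$2,841.27
  Jun: +$678.51 → -$2,162.76
  Jul: +$678.51 → -$1,484.25
  Aug: +$678.51 → -$805.74
  Sep: +$678.51 → -$127.23
  Oct: +$678.51 → $551.28
  Nov: +$678.51 − $3,265.32 → -$2,035.53
  Dec: +$678.51 → -$1,357.02
  Jan: +$678.51 → -$678.51
  Feb: +$678.51 → $0.00
Lowest trial balance = -$2,841.27 (May)
Initial deposit = cushion − low point = $1,357.02 − (-$2,841.27) = $4,198.29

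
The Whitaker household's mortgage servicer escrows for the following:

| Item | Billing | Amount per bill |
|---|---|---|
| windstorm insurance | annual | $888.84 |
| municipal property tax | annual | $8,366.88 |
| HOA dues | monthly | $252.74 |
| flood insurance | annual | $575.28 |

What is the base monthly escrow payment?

$1,071.99

Windstorm insurance — $888.84 annually
Municipal property tax — $8,366.88 annually
HOA dues — $252.74 × 12 = $3,032.88 annually
Flood insurance — $575.28 annually
Total annual escrow = $888.84 + $8,366.88 + $3,032.88 + $575.28 = $12,863.88
Monthly escrow = $12,863.88 / 12 = $1,071.99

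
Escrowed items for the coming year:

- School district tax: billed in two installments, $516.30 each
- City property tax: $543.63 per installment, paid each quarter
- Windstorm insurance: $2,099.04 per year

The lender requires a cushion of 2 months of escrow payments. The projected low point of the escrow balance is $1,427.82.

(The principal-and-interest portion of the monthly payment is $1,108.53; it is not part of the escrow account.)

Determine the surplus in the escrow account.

$543.46

School district tax = $516.30 × 2 = $1,032.60 per year
City property tax = $543.63 × 4 = $2,174.52 per year
Windstorm insurance = $2,099.04 per year
Combined annual = $1,032.60 + $2,174.52 + $2,099.04 = $5,306.16
Monthly escrow = $5,306.16 / 12 = $442.18
Cushion = 2 × $442.18 = $884.36
Surplus = $1,427.82 − $884.36 = $543.46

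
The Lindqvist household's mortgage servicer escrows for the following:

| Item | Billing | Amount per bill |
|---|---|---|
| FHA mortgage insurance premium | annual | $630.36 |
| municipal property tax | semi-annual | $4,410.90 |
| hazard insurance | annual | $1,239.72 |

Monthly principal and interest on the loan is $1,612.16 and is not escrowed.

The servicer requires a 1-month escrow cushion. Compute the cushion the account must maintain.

FHA mortgage insurance premium — $630.36/yr
Municipal property tax — $4,410.90 × 2 = $8,821.80/yr
Hazard insurance — $1,239.72/yr
Annual escrow total = $10,691.88
Per month = $10,691.88 ÷ 12 = $890.99
Required cushion = 1 × $890.99 = $890.99

$890.99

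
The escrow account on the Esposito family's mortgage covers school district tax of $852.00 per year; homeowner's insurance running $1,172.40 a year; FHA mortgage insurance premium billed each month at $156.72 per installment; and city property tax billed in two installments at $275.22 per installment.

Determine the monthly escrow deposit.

$371.29

School district tax = $852.00 per year
Homeowner's insurance = $1,172.40 per year
FHA mortgage insurance premium = $156.72 × 12 = $1,880.64 per year
City property tax = $275.22 × 2 = $550.44 per year
Yearly total = $852.00 + $1,172.40 + $1,880.64 + $550.44 = $4,455.48
Monthly escrow = $4,455.48 ÷ 12 = $371.29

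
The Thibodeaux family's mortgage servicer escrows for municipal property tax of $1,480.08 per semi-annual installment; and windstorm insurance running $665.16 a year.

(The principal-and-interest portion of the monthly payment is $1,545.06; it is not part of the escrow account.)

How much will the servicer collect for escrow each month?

$302.11

Municipal property tax: $1,480.08 × 2 = $2,960.16 annually
Windstorm insurance: $665.16 annually
Annual escrow total = $2,960.16 + $665.16 = $3,625.32
Base monthly escrow = $3,625.32 ÷ 12 = $302.11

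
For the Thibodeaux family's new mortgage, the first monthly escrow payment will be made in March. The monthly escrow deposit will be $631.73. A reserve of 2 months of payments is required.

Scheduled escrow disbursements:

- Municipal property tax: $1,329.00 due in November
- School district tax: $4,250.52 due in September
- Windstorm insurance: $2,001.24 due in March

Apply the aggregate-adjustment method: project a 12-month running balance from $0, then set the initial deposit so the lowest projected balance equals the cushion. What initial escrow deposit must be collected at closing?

Cushion = 2 × $631.73 = $1,263.46
Trial balance (start $0, +$631.73 each month, − disbursements):
  Mar: +$631.73 − $2,001.24 → -$1,369.51
  Apr: +$631.73 → -$737.78
  May: +$631.73 → -$106.05
  Jun: +$631.73 → $525.68
  Jul: +$631.73 → $1,157.41
  Aug: +$631.73 → $1,789.14
  Sep: +$631.73 − $4,250.52 → -$1,829.65
  Oct: +$631.73 → -$1,197.92
  Nov: +$631.73 − $1,329.00 → -$1,895.19
  Dec: +$631.73 → -$1,263.46
  Jan: +$631.73 → -$631.73
  Feb: +$631.73 → $0.00
Lowest trial balance = -$1,895.19 (Nov)
Initial deposit = cushion − low point = $1,263.46 − (-$1,895.19) = $3,158.65

$3,158.65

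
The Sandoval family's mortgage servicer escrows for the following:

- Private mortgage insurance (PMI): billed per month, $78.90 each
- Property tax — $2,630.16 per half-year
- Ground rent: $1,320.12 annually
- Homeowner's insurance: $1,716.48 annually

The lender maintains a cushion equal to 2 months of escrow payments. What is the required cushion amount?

$1,540.62

Private mortgage insurance (PMI) — $78.90 × 12 = $946.80/yr
Property tax — $2,630.16 × 2 = $5,260.32/yr
Ground rent — $1,320.12/yr
Homeowner's insurance — $1,716.48/yr
Combined annual = $946.80 + $5,260.32 + $1,320.12 + $1,716.48 = $9,243.72
Per month = $9,243.72 ÷ 12 = $770.31
Reserve = 2 × $770.31 = $1,540.62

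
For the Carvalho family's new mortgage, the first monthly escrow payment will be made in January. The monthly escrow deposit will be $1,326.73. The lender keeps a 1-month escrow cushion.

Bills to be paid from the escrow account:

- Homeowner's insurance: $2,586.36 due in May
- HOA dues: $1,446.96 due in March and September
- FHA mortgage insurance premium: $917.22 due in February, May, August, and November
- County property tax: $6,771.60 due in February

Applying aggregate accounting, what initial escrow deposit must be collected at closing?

Cushion = 1 × $1,326.73 = $1,326.73
Trial balance (start $0, +$1,326.73 each month, − disbursements):
  Jan: +$1,326.73 → $1,326.73
  Feb: +$1,326.73 − $7,688.82 → -$5,035.36
  Mar: +$1,326.73 − $1,446.96 → -$5,155.59
  Apr: +$1,326.73 → -$3,828.86
  May: +$1,326.73 − $3,503.58 → -$6,005.71
  Jun: +$1,326.73 → -$4,678.98
  Jul: +$1,326.73 → -$3,352.25
  Aug: +$1,326.73 − $917.22 → -$2,942.74
  Sep: +$1,326.73 − $1,446.96 → -$3,062.97
  Oct: +$1,326.73 → -$1,736.24
  Nov: +$1,326.73 − $917.22 → -$1,326.73
  Dec: +$1,326.73 → $0.00
Lowest trial balance = -$6,005.71 (May)
Initial deposit = cushion − low point = $1,326.73 − (-$6,005.71) = $7,332.44

$7,332.44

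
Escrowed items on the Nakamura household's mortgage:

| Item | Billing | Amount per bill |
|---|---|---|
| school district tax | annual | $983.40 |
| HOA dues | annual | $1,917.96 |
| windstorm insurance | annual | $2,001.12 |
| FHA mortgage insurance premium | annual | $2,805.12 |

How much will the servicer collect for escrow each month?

School district tax = $983.40 per year
HOA dues = $1,917.96 per year
Windstorm insurance = $2,001.12 per year
FHA mortgage insurance premium = $2,805.12 per year
Total per year = $983.40 + $1,917.96 + $2,001.12 + $2,805.12 = $7,707.60
Monthly escrow = $7,707.60 ÷ 12 = $642.30

$642.30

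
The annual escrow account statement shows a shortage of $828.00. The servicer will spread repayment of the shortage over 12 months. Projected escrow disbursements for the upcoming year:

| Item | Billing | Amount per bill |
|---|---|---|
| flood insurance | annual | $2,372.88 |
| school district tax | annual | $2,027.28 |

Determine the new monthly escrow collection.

Flood insurance: $2,372.88
School district tax: $2,027.28
Total annual escrow = $2,372.88 + $2,027.28 = $4,400.16
Monthly = $4,400.16 / 12 = $366.68
Shortage spread = $828.00 / 12 = $69.00/mo
Adjusted monthly = $366.68 + $69.00 = $435.68

$435.68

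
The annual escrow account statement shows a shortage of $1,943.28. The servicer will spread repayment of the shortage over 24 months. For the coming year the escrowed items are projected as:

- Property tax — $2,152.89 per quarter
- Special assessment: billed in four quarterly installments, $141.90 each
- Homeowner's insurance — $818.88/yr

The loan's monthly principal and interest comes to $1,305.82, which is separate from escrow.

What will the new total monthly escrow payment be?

$914.14

Property tax — $2,152.89 × 4 = $8,611.56 per year
Special assessment — $141.90 × 4 = $567.60 per year
Homeowner's insurance — $818.88 per year
Combined annual = $9,998.04
Base monthly escrow = $9,998.04 / 12 = $833.17
Shortage spread = $1,943.28 ÷ 24 = $80.97/mo
New monthly escrow = $833.17 + $80.97 = $914.14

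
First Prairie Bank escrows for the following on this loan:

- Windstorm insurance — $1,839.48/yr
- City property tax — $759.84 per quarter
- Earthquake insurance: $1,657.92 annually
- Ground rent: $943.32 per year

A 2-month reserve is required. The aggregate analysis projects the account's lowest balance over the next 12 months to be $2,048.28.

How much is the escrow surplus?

$801.60

Windstorm insurance — $1,839.48
City property tax — $759.84 × 4 = $3,039.36
Earthquake insurance — $1,657.92
Ground rent — $943.32
Yearly total = $1,839.48 + $3,039.36 + $1,657.92 + $943.32 = $7,480.08
Base monthly escrow = $7,480.08 / 12 = $623.34
Required cushion = 2 × $623.34 = $1,246.68
Surplus = $2,048.28 − $1,246.68 = $801.60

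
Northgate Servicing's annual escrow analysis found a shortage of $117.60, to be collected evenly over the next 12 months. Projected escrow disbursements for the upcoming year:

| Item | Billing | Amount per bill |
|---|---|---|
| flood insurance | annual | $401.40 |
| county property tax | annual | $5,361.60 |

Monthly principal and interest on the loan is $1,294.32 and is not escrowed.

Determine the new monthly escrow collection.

$490.05

Flood insurance = $401.40 per year
County property tax = $5,361.60 per year
Yearly total = $5,763.00
Monthly escrow = $5,763.00 ÷ 12 = $480.25
Shortage per month = $117.60 / 12 = $9.80
New monthly escrow = $480.25 + $9.80 = $490.05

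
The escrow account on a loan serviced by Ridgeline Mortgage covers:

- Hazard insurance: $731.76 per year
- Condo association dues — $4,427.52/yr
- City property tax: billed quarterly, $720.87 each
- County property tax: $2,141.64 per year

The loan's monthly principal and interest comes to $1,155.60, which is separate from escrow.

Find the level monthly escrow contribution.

Hazard insurance = $731.76 annually
Condo association dues = $4,427.52 annually
City property tax = $720.87 × 4 = $2,883.48 annually
County property tax = $2,141.64 annually
Total annual escrow = $731.76 + $4,427.52 + $2,883.48 + $2,141.64 = $10,184.40
Monthly = $10,184.40 ÷ 12 = $848.70

$848.70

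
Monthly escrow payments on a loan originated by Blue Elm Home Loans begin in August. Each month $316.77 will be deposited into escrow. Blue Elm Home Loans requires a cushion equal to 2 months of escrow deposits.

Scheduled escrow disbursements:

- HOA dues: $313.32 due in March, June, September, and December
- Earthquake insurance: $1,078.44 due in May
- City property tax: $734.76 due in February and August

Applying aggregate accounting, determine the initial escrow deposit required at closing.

$1,051.53

Cushion = 2 × $316.77 = $633.54
Trial balance (start $0, +$316.77 each month, − disbursements):
  Aug: +$316.77 − $734.76 → -$417.99
  Sep: +$316.77 − $313.32 → -$414.54
  Oct: +$316.77 → -$97.77
  Nov: +$316.77 → $219.00
  Dec: +$316.77 − $313.32 → $222.45
  Jan: +$316.77 → $539.22
  Feb: +$316.77 − $734.76 → $121.23
  Mar: +$316.77 − $313.32 → $124.68
  Apr: +$316.77 → $441.45
  May: +$316.77 − $1,078.44 → -$320.22
  Jun: +$316.77 − $313.32 → -$316.77
  Jul: +$316.77 → $0.00
Lowest trial balance = -$417.99 (Aug)
Initial deposit = cushion − low point = $633.54 − (-$417.99) = $1,051.53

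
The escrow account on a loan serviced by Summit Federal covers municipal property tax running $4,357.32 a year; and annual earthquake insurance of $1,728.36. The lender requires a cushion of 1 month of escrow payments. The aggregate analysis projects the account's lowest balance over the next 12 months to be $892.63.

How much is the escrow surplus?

Municipal property tax: $4,357.32/yr
Earthquake insurance: $1,728.36/yr
Yearly total = $6,085.68
Per month = $6,085.68 ÷ 12 = $507.14
Cushion = 1 × $507.14 = $507.14
Excess over cushion: $892.63 − $507.14 = $385.49

$385.49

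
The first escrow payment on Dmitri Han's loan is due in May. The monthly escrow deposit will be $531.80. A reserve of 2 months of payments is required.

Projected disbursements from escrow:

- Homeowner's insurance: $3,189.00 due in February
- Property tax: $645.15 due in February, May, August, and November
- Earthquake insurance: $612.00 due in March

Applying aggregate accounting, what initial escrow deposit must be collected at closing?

$1,595.40

Cushion = 2 × $531.80 = $1,063.60
Trial balance (start $0, +$531.80 each month, − disbursements):
  May: +$531.80 − $645.15 → -$113.35
  Jun: +$531.80 → $418.45
  Jul: +$531.80 → $950.25
  Aug: +$531.80 − $645.15 → $836.90
  Sep: +$531.80 → $1,368.70
  Oct: +$531.80 → $1,900.50
  Nov: +$531.80 − $645.15 → $1,787.15
  Dec: +$531.80 → $2,318.95
  Jan: +$531.80 → $2,850.75
  Feb: +$531.80 − $3,834.15 → -$451.60
  Mar: +$531.80 − $612.00 → -$531.80
  Apr: +$531.80 → $0.00
Lowest trial balance = -$531.80 (Mar)
Initial deposit = cushion − low point = $1,063.60 − (-$531.80) = $1,595.40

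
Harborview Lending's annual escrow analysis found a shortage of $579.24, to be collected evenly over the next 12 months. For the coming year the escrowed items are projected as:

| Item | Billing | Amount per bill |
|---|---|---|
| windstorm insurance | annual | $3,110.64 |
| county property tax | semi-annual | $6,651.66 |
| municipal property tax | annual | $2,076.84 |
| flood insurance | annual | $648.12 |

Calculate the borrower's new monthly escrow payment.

$1,643.18

Windstorm insurance: $3,110.64/yr
County property tax: $6,651.66 × 2 = $13,303.32/yr
Municipal property tax: $2,076.84/yr
Flood insurance: $648.12/yr
Annual escrow total = $3,110.64 + $13,303.32 + $2,076.84 + $648.12 = $19,138.92
Monthly escrow = $19,138.92 / 12 = $1,594.91
Shortage spread = $579.24 / 12 = $48.27/mo
New monthly escrow = $1,594.91 + $48.27 = $1,643.18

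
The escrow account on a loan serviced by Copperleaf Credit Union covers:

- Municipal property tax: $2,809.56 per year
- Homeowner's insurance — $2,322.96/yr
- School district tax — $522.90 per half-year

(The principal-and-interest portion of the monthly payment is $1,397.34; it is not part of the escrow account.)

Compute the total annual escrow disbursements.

Municipal property tax = $2,809.56
Homeowner's insurance = $2,322.96
School district tax = $522.90 × 2 = $1,045.80
Total annual escrow = $2,809.56 + $2,322.96 + $1,045.80 = $6,178.32

$6,178.32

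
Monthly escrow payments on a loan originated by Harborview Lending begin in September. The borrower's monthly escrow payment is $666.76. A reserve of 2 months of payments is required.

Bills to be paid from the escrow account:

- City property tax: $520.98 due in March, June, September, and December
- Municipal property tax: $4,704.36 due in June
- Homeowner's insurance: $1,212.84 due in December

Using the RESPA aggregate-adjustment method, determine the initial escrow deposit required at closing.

Cushion = 2 × $666.76 = $1,333.52
Trial balance (start $0, +$666.76 each month, − disbursements):
  Sep: +$666.76 − $520.98 → $145.78
  Oct: +$666.76 → $812.54
  Nov: +$666.76 → $1,479.30
  Dec: +$666.76 − $1,733.82 → $412.24
  Jan: +$666.76 → $1,079.00
  Feb: +$666.76 → $1,745.76
  Mar: +$666.76 − $520.98 → $1,891.54
  Apr: +$666.76 → $2,558.30
  May: +$666.76 → $3,225.06
  Jun: +$666.76 − $5,225.34 → -$1,333.52
  Jul: +$666.76 → -$666.76
  Aug: +$666.76 → $0.00
Lowest trial balance = -$1,333.52 (Jun)
Initial deposit = cushion − low point = $1,333.52 − (-$1,333.52) = $2,667.04

$2,667.04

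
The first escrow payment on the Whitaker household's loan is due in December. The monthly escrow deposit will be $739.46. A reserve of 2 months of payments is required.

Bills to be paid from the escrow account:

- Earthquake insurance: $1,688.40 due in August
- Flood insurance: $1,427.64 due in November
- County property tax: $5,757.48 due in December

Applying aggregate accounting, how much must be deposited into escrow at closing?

Cushion = 2 × $739.46 = $1,478.92
Trial balance (start $0, +$739.46 each month, − disbursements):
  Dec: +$739.46 − $5,757.48 → -$5,018.02
  Jan: +$739.46 → -$4,278.56
  Feb: +$739.46 → -$3,539.10
  Mar: +$739.46 → -$2,799.64
  Apr: +$739.46 → -$2,060.18
  May: +$739.46 → -$1,320.72
  Jun: +$739.46 → -$581.26
  Jul: +$739.46 → $158.20
  Aug: +$739.46 − $1,688.40 → -$790.74
  Sep: +$739.46 → -$51.28
  Oct: +$739.46 → $688.18
  Nov: +$739.46 − $1,427.64 → $0.00
Lowest trial balance = -$5,018.02 (Dec)
Initial deposit = cushion − low point = $1,478.92 − (-$5,018.02) = $6,496.94

$6,496.94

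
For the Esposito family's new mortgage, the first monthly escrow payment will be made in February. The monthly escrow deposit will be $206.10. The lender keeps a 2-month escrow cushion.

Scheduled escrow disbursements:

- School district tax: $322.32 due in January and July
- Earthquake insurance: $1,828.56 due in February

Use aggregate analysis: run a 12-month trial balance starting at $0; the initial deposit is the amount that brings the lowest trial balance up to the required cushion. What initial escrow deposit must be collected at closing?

Cushion = 2 × $206.10 = $412.20
Trial balance (start $0, +$206.10 each month, − disbursements):
  Feb: +$206.10 − $1,828.56 → -$1,622.46
  Mar: +$206.10 → -$1,416.36
  Apr: +$206.10 → -$1,210.26
  May: +$206.10 → -$1,004.16
  Jun: +$206.10 → -$798.06
  Jul: +$206.10 − $322.32 → -$914.28
  Aug: +$206.10 → -$708.18
  Sep: +$206.10 → -$502.08
  Oct: +$206.10 → -$295.98
  Nov: +$206.10 → -$89.88
  Dec: +$206.10 → $116.22
  Jan: +$206.10 − $322.32 → $0.00
Lowest trial balance = -$1,622.46 (Feb)
Initial deposit = cushion − low point = $412.20 − (-$1,622.46) = $2,034.66

$2,034.66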